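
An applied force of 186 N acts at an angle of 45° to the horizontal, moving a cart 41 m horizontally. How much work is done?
W = F·d·cosθ = (186)(41)cos(45°) = 5392 J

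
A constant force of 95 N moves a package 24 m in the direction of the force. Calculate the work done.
W = F·d = (95)(24) = 2280 J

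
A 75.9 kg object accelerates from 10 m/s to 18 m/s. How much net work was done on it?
W = ΔKE = ½m(v₂² − v₁²) = ½(75.9)(18² − 10²) = 8500.8 J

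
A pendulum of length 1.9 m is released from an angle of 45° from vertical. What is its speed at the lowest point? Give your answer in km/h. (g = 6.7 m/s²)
h = L(1 − cosθ) = 1.9(1 − cos45°) = 0.556497 m
v = √(2gh) = √(2·6.7·0.556497) = 2.73076 m/s = 9.831 km/h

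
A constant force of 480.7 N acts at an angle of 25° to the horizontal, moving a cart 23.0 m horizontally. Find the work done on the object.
W = F·d·cosθ = (480.7)(23.0)cos(25°) = 10020 J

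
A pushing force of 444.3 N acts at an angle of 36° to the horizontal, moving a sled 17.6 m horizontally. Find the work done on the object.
W = F·d·cosθ = (444.3)(17.6)cos(36°) = 6326 J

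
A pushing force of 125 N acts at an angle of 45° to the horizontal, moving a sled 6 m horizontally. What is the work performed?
W = F·d·cosθ = (125)(6)cos(45°) = 530.3 J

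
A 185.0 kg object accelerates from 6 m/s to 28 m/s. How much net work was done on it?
W = ΔKE = ½m(v₂² − v₁²) = ½(185.0)(28² − 6²) = 69190.0 J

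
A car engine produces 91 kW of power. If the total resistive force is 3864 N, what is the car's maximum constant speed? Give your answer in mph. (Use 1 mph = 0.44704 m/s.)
P = Fv ⇒ v = P/F = 91000 W/3864.0 N = 23.5507 m/s = 52.68 mph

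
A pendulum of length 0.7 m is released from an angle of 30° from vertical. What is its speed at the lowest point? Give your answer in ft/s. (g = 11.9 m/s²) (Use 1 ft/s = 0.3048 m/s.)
h = L(1 − cosθ) = 0.7(1 − cos30°) = 0.0937822 m
v = √(2gh) = √(2·11.9·0.0937822) = 1.49399 m/s = 4.902 ft/s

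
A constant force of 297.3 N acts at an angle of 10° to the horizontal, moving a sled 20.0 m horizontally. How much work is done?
W = F·d·cosθ = (297.3)(20.0)cos(10°) = 5856 J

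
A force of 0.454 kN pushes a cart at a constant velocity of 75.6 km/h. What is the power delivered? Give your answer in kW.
Convert to SI: F = 454.0 N, v = 21.0 m/s
P = Fv = (454.0)(21.0) = 9534.0 W = 9.534 kW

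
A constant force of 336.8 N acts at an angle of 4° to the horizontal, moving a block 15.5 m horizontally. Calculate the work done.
W = F·d·cosθ = (336.8)(15.5)cos(4°) = 5208 J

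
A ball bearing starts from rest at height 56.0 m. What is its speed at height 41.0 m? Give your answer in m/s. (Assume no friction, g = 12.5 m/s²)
mgh₁ = mgh₂ + ½mv² ⇒ v = √(2g(h₁−h₂)) = √(2·12.5·15.0) = 19.36 m/s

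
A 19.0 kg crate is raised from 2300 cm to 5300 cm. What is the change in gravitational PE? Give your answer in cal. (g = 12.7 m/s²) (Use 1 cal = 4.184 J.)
Convert to SI: m = 19.0 kg, Δh = 30.0 m
ΔPE = mgΔh = (19.0)(12.7)(30.0) = 7239.0 J = 1730 cal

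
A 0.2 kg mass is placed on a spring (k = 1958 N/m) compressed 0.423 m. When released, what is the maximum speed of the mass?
½kx² = ½mv² ⇒ v = x√(k/m) = (0.423)√(1958/0.2) = 41.85 m/s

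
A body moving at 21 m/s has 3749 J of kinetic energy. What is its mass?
m = 2·KE/v² = 2·3749/(21)² = 17.0 kg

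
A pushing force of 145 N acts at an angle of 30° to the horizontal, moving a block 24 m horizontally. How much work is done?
W = F·d·cosθ = (145)(24)cos(30°) = 3014 J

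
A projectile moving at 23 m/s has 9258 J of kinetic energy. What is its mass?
m = 2·KE/v² = 2·9258/(23)² = 35.0 kg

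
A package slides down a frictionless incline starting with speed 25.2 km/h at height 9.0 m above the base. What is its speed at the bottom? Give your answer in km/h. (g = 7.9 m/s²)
Convert to SI: v₀ = 7.0 m/s, h = 9.0 m
½mv₀² + mgh = ½mv² ⇒ v = √(v₀² + 2gh) = √(7.0² + 2·7.9·9.0) = 13.8275 m/s = 49.78 km/h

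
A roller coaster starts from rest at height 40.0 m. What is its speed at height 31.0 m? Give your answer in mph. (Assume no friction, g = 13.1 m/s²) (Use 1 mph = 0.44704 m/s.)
mgh₁ = mgh₂ + ½mv² ⇒ v = √(2g(h₁−h₂)) = √(2·13.1·9.0) = 15.3558 m/s = 34.35 mph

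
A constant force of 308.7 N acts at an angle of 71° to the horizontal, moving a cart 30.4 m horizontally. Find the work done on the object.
W = F·d·cosθ = (308.7)(30.4)cos(71°) = 3055 J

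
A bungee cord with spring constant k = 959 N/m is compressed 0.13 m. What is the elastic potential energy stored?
PE = ½kx² = ½(959)(0.13)² = 8.104 J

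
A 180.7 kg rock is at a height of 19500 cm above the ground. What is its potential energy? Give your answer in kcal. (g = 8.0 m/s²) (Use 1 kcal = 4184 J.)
Convert to SI: m = 180.7 kg, h = 195.0 m
PE = mgh = (180.7)(8.0)(195.0) = 281892 J = 67.37 kcal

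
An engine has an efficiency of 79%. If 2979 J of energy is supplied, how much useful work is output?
W_out = η·W_in = 0.79·2979 = 2353.41 J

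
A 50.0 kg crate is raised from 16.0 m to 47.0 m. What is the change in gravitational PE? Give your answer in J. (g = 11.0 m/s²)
ΔPE = mgΔh = (50.0)(11.0)(31.0) = 17050 J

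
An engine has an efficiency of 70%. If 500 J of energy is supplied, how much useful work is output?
W_out = η·W_in = 0.7·500 = 350.0 J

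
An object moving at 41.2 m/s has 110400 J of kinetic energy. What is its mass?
m = 2·KE/v² = 2·110400/(41.2)² = 130.1 kg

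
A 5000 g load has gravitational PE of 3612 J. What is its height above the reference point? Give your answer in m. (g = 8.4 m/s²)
Convert to SI: m = 5.0 kg, PE = 3612.0 J
h = PE/(mg) = 3612.0/(5.0·8.4) = 86.0 m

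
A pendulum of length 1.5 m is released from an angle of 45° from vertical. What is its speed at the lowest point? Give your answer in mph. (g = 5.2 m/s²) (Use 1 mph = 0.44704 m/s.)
h = L(1 − cosθ) = 1.5(1 − cos45°) = 0.43934 m
v = √(2gh) = √(2·5.2·0.43934) = 2.13755 m/s = 4.782 mph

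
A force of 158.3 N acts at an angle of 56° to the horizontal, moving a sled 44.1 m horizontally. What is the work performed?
W = F·d·cosθ = (158.3)(44.1)cos(56°) = 3904 J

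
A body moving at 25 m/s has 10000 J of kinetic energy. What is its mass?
m = 2·KE/v² = 2·10000/(25)² = 32.0 kg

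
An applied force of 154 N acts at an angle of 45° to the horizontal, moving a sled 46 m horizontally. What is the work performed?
W = F·d·cosθ = (154)(46)cos(45°) = 5009 J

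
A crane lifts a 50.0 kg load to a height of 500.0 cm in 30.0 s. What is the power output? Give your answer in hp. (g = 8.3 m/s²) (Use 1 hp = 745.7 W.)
Convert to SI: m = 50.0 kg, h = 5.0 m, t = 30.0 s
P = mgh/t = (50.0)(8.3)(5.0)/30.0 = 69.1667 W = 0.09275 hp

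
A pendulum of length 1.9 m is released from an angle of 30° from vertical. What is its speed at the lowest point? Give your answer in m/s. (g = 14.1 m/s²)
h = L(1 − cosθ) = 1.9(1 − cos30°) = 0.254552 m
v = √(2gh) = √(2·14.1·0.254552) = 2.679 m/s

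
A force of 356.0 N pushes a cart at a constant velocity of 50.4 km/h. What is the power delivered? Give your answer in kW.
Convert to SI: F = 356.0 N, v = 14.0 m/s
P = Fv = (356.0)(14.0) = 4984.0 W = 4.984 kW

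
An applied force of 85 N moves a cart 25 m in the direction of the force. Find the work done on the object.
W = F·d = (85)(25) = 2125 J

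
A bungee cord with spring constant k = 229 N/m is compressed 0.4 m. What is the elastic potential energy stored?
PE = ½kx² = ½(229)(0.4)² = 18.32 J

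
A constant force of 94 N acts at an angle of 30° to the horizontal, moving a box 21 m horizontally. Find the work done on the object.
W = F·d·cosθ = (94)(21)cos(30°) = 1710 J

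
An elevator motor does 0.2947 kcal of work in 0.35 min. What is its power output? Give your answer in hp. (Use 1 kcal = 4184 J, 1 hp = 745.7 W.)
Convert to SI: W = 1233.02 J, t = 21.0 s
P = W/t = 1233.02/21.0 = 58.7155 W = 0.07874 hp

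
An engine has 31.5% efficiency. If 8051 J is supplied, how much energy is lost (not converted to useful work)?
W_lost = W_in(1 − η) = 8051·(1 − 0.315) = 5515 J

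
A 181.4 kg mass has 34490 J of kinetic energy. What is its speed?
v = √(2·KE/m) = √(2·34490/181.4) = 19.5 m/s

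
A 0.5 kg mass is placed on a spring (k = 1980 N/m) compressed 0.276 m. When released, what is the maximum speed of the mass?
½kx² = ½mv² ⇒ v = x√(k/m) = (0.276)√(1980/0.5) = 17.37 m/s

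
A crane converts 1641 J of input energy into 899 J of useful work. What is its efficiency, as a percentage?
η = W_out/W_in = 899/1641 = 54.78%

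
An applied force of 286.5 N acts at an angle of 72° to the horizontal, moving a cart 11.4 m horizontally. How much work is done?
W = F·d·cosθ = (286.5)(11.4)cos(72°) = 1009 J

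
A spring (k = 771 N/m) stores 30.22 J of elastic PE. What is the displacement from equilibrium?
x = √(2·PE/k) = √(2·30.22/771) = 0.28 m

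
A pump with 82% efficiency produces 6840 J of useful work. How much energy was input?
W_in = W_out/η = 6840/0.82 = 8341 J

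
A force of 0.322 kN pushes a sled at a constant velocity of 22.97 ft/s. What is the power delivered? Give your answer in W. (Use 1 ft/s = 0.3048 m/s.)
Convert to SI: F = 322.0 N, v = 7.00126 m/s
P = Fv = (322.0)(7.00126) = 2254 W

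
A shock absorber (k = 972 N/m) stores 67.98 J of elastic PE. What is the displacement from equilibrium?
x = √(2·PE/k) = √(2·67.98/972) = 0.374 m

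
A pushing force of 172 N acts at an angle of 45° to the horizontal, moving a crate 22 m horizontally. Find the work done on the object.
W = F·d·cosθ = (172)(22)cos(45°) = 2676 J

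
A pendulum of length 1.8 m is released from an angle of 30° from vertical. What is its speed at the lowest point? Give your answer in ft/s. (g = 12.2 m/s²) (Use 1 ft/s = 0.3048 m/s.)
h = L(1 − cosθ) = 1.8(1 − cos30°) = 0.241154 m
v = √(2gh) = √(2·12.2·0.241154) = 2.42573 m/s = 7.958 ft/s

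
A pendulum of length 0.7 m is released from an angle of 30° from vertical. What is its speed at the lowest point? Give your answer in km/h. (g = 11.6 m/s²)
h = L(1 − cosθ) = 0.7(1 − cos30°) = 0.0937822 m
v = √(2gh) = √(2·11.6·0.0937822) = 1.47504 m/s = 5.31 km/h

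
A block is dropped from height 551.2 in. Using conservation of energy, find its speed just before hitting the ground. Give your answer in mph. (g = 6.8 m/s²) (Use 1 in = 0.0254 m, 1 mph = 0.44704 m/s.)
Convert to SI: h = 14.0005 m
mgh = ½mv² ⇒ v = √(2gh) = √(2·6.8·14.0005) = 13.7988 m/s = 30.87 mph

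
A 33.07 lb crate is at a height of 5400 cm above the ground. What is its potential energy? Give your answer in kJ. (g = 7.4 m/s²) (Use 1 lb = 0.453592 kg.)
Convert to SI: m = 15.0003 kg, h = 54.0 m
PE = mgh = (15.0003)(7.4)(54.0) = 5994.11 J = 5.994 kJ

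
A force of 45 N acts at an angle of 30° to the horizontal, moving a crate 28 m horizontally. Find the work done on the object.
W = F·d·cosθ = (45)(28)cos(30°) = 1091 J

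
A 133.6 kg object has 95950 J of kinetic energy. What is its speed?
v = √(2·KE/m) = √(2·95950/133.6) = 37.9 m/s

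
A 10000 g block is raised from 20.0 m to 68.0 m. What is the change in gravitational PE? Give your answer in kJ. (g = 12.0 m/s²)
Convert to SI: m = 10.0 kg, Δh = 48.0 m
ΔPE = mgΔh = (10.0)(12.0)(48.0) = 5760.0 J = 5.76 kJ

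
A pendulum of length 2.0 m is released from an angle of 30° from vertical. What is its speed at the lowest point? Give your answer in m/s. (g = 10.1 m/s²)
h = L(1 − cosθ) = 2.0(1 − cos30°) = 0.267949 m
v = √(2gh) = √(2·10.1·0.267949) = 2.326 m/s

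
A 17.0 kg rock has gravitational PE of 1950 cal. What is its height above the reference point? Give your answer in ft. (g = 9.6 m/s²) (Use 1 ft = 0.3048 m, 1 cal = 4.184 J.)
Convert to SI: m = 17.0 kg, PE = 8158.8 J
h = PE/(mg) = 8158.8/(17.0·9.6) = 49.9926 m = 164.0 ft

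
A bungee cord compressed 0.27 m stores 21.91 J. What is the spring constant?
k = 2·PE/x² = 2·21.91/(0.27)² = 601.1 N/m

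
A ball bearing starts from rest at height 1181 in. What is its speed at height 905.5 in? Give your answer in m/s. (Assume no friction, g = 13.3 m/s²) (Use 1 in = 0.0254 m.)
Convert to SI: h₁−h₂ = 6.9977 m
mgh₁ = mgh₂ + ½mv² ⇒ v = √(2g(h₁−h₂)) = √(2·13.3·6.9977) = 13.64 m/s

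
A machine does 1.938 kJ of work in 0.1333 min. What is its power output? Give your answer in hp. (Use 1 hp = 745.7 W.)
Convert to SI: W = 1938.0 J, t = 7.998 s
P = W/t = 1938.0/7.998 = 242.311 W = 0.3249 hp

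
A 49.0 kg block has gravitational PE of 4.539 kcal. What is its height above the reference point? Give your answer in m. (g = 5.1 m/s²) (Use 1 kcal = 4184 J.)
Convert to SI: m = 49.0 kg, PE = 18991.2 J
h = PE/(mg) = 18991.2/(49.0·5.1) = 76.0 m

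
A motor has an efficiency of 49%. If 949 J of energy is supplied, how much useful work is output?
W_out = η·W_in = 0.49·949 = 465.01 J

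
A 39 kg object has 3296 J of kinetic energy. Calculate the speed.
v = √(2·KE/m) = √(2·3296/39) = 13.0 m/s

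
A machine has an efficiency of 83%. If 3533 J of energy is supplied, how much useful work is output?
W_out = η·W_in = 0.83·3533 = 2932.39 J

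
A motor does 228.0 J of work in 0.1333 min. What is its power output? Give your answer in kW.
Convert to SI: W = 228.0 J, t = 7.998 s
P = W/t = 228.0/7.998 = 28.5071 W = 0.02851 kW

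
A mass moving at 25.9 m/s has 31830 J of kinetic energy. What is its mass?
m = 2·KE/v² = 2·31830/(25.9)² = 94.9 kg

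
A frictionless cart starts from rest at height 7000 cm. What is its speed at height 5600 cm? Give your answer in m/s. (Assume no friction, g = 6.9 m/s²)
Convert to SI: h₁−h₂ = 14.0 m
mgh₁ = mgh₂ + ½mv² ⇒ v = √(2g(h₁−h₂)) = √(2·6.9·14.0) = 13.9 m/s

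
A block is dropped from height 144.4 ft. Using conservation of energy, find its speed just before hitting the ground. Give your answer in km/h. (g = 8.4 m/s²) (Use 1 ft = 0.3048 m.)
Convert to SI: h = 44.0131 m
mgh = ½mv² ⇒ v = √(2gh) = √(2·8.4·44.0131) = 27.1923 m/s = 97.89 km/h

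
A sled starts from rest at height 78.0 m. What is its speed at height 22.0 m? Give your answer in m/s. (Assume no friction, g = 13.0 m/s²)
mgh₁ = mgh₂ + ½mv² ⇒ v = √(2g(h₁−h₂)) = √(2·13.0·56.0) = 38.16 m/s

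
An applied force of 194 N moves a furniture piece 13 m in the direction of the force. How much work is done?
W = F·d = (194)(13) = 2522 J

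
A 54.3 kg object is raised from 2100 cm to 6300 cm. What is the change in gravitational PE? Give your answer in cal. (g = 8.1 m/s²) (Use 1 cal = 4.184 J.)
Convert to SI: m = 54.3 kg, Δh = 42.0 m
ΔPE = mgΔh = (54.3)(8.1)(42.0) = 18472.9 J = 4415 cal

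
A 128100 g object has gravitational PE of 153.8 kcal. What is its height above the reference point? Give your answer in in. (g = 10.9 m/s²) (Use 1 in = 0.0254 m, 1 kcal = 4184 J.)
Convert to SI: m = 128.1 kg, PE = 643499 J
h = PE/(mg) = 643499/(128.1·10.9) = 460.864 m = 18140 in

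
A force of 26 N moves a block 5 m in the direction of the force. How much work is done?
W = F·d = (26)(5) = 130.0 J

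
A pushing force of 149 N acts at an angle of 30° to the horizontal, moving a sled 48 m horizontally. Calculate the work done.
W = F·d·cosθ = (149)(48)cos(30°) = 6194 J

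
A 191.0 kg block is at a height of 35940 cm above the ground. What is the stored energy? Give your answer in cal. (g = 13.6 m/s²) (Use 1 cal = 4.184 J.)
Convert to SI: m = 191.0 kg, h = 359.4 m
PE = mgh = (191.0)(13.6)(359.4) = 933577 J = 223100 cal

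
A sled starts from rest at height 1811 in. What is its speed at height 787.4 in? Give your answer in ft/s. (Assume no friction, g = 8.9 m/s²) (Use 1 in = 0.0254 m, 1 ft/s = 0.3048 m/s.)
Convert to SI: h₁−h₂ = 25.9994 m
mgh₁ = mgh₂ + ½mv² ⇒ v = √(2g(h₁−h₂)) = √(2·8.9·25.9994) = 21.5126 m/s = 70.58 ft/s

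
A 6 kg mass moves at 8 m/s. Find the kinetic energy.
KE = ½mv² = ½(6)(8)² = 192.0 J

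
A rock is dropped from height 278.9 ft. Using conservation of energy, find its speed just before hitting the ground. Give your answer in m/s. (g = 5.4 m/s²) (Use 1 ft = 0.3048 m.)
Convert to SI: h = 85.0087 m
mgh = ½mv² ⇒ v = √(2gh) = √(2·5.4·85.0087) = 30.3 m/s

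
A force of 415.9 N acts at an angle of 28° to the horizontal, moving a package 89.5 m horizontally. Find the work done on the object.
W = F·d·cosθ = (415.9)(89.5)cos(28°) = 32870 J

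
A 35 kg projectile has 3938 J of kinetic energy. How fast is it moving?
v = √(2·KE/m) = √(2·3938/35) = 15.0 m/s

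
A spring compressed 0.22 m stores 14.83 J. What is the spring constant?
k = 2·PE/x² = 2·14.83/(0.22)² = 612.8 N/m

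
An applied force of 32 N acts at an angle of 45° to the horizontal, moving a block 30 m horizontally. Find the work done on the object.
W = F·d·cosθ = (32)(30)cos(45°) = 678.8 J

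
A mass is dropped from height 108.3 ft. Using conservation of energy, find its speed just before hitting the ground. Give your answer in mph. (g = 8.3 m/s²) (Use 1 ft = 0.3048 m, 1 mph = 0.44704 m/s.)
Convert to SI: h = 33.0098 m
mgh = ½mv² ⇒ v = √(2gh) = √(2·8.3·33.0098) = 23.4086 m/s = 52.36 mph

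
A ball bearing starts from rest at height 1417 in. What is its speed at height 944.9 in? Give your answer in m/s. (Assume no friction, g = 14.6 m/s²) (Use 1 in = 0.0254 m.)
Convert to SI: h₁−h₂ = 11.9913 m
mgh₁ = mgh₂ + ½mv² ⇒ v = √(2g(h₁−h₂)) = √(2·14.6·11.9913) = 18.71 m/s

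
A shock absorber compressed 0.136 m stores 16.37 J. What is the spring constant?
k = 2·PE/x² = 2·16.37/(0.136)² = 1770 N/m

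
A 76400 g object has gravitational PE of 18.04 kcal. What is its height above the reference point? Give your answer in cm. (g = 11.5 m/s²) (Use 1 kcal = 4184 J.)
Convert to SI: m = 76.4 kg, PE = 75479.4 J
h = PE/(mg) = 75479.4/(76.4·11.5) = 85.9087 m = 8591 cm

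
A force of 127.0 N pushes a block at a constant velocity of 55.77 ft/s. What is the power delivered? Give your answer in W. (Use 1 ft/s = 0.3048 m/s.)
Convert to SI: F = 127.0 N, v = 16.9987 m/s
P = Fv = (127.0)(16.9987) = 2159 W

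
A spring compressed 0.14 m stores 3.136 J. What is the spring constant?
k = 2·PE/x² = 2·3.136/(0.14)² = 320.0 N/m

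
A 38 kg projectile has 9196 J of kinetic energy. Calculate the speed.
v = √(2·KE/m) = √(2·9196/38) = 22.0 m/s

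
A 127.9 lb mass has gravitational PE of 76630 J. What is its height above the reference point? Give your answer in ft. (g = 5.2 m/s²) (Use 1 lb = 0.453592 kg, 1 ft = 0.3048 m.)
Convert to SI: m = 58.0144 kg, PE = 76630.0 J
h = PE/(mg) = 76630.0/(58.0144·5.2) = 254.015 m = 833.4 ft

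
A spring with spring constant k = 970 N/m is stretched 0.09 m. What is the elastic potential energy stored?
PE = ½kx² = ½(970)(0.09)² = 3.929 J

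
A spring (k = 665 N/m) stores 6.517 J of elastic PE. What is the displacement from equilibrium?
x = √(2·PE/k) = √(2·6.517/665) = 0.14 m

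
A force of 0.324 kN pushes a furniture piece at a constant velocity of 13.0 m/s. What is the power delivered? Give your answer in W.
Convert to SI: F = 324.0 N, v = 13.0 m/s
P = Fv = (324.0)(13.0) = 4212 W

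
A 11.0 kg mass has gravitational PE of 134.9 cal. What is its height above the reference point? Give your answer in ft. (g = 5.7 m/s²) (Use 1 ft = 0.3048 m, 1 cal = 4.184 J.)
Convert to SI: m = 11.0 kg, PE = 564.422 J
h = PE/(mg) = 564.422/(11.0·5.7) = 9.00194 m = 29.53 ft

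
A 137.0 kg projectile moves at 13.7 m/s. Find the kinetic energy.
KE = ½mv² = ½(137.0)(13.7)² = 12860 J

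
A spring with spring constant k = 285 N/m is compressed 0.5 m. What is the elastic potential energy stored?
PE = ½kx² = ½(285)(0.5)² = 35.63 J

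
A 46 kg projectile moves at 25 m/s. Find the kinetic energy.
KE = ½mv² = ½(46)(25)² = 14375.0 J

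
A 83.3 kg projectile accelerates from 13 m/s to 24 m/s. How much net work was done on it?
W = ΔKE = ½m(v₂² − v₁²) = ½(83.3)(24² − 13²) = 16951.55 J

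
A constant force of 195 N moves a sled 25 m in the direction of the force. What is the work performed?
W = F·d = (195)(25) = 4875 J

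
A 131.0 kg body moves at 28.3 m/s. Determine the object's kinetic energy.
KE = ½mv² = ½(131.0)(28.3)² = 52460 J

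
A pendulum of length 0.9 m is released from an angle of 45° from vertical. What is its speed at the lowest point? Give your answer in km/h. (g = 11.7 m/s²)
h = L(1 − cosθ) = 0.9(1 − cos45°) = 0.263604 m
v = √(2gh) = √(2·11.7·0.263604) = 2.48361 m/s = 8.941 km/h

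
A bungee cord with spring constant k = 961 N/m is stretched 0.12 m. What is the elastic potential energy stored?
PE = ½kx² = ½(961)(0.12)² = 6.919 J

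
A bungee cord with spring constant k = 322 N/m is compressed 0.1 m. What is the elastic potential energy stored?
PE = ½kx² = ½(322)(0.1)² = 1.61 J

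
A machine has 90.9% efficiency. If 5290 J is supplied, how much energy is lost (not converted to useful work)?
W_lost = W_in(1 − η) = 5290·(1 − 0.909) = 481.4 J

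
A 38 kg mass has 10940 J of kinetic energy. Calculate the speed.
v = √(2·KE/m) = √(2·10940/38) = 24.0 m/s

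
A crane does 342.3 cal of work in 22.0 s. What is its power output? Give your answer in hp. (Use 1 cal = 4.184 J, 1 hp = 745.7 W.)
Convert to SI: W = 1432.18 J, t = 22.0 s
P = W/t = 1432.18/22.0 = 65.0992 W = 0.0873 hp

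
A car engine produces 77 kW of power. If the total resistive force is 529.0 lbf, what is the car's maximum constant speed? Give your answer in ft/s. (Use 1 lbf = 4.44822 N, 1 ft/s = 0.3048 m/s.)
Convert to SI: F = 2353.11 N
P = Fv ⇒ v = P/F = 77000 W/2353.11 N = 32.7227 m/s = 107.4 ft/s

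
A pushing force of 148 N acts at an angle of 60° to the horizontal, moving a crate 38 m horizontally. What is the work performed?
W = F·d·cosθ = (148)(38)cos(60°) = 2812 J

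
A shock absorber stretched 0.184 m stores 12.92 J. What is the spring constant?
k = 2·PE/x² = 2·12.92/(0.184)² = 763.2 N/m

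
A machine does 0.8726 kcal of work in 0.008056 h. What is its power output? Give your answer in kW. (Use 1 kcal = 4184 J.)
Convert to SI: W = 3650.96 J, t = 29.0016 s
P = W/t = 3650.96/29.0016 = 125.888 W = 0.1259 kW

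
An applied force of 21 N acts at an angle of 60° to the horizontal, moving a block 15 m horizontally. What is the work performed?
W = F·d·cosθ = (21)(15)cos(60°) = 157.5 J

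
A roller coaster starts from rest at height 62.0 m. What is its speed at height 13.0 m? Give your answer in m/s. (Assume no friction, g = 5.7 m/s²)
mgh₁ = mgh₂ + ½mv² ⇒ v = √(2g(h₁−h₂)) = √(2·5.7·49.0) = 23.63 m/s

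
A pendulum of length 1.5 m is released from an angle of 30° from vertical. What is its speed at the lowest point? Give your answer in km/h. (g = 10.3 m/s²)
h = L(1 − cosθ) = 1.5(1 − cos30°) = 0.200962 m
v = √(2gh) = √(2·10.3·0.200962) = 2.03465 m/s = 7.325 km/h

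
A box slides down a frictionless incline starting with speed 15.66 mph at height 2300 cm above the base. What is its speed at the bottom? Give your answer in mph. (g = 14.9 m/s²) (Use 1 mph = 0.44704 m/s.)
Convert to SI: v₀ = 7.00065 m/s, h = 23.0 m
½mv₀² + mgh = ½mv² ⇒ v = √(v₀² + 2gh) = √(7.00065² + 2·14.9·23.0) = 27.1 m/s = 60.62 mph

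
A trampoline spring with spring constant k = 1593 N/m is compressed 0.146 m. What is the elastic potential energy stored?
PE = ½kx² = ½(1593)(0.146)² = 16.98 J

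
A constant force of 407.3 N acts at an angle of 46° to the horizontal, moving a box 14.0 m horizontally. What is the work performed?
W = F·d·cosθ = (407.3)(14.0)cos(46°) = 3961 J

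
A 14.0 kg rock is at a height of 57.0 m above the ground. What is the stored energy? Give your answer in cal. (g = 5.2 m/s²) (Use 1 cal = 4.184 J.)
PE = mgh = (14.0)(5.2)(57.0) = 4149.6 J = 991.8 cal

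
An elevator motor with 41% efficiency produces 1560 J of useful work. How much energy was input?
W_in = W_out/η = 1560/0.41 = 3805 J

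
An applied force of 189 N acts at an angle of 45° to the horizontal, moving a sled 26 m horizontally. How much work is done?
W = F·d·cosθ = (189)(26)cos(45°) = 3475 J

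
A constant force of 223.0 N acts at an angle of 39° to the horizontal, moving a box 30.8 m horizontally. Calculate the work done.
W = F·d·cosθ = (223.0)(30.8)cos(39°) = 5338 J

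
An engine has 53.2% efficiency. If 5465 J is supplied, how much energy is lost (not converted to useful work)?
W_lost = W_in(1 − η) = 5465·(1 − 0.532) = 2558 J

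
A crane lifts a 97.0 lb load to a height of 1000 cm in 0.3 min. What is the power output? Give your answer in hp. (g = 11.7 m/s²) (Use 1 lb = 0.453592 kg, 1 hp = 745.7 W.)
Convert to SI: m = 43.9984 kg, h = 10.0 m, t = 18.0 s
P = mgh/t = (43.9984)(11.7)(10.0)/18.0 = 285.99 W = 0.3835 hp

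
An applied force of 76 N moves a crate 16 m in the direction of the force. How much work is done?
W = F·d = (76)(16) = 1216 J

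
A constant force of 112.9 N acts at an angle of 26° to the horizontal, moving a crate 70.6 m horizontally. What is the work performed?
W = F·d·cosθ = (112.9)(70.6)cos(26°) = 7164 J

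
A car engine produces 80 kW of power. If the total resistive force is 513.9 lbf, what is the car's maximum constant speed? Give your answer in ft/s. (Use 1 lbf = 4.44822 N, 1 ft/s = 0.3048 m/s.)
Convert to SI: F = 2285.94 N
P = Fv ⇒ v = P/F = 80000 W/2285.94 N = 34.9965 m/s = 114.8 ft/s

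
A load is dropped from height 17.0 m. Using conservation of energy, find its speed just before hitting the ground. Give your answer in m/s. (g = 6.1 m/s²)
mgh = ½mv² ⇒ v = √(2gh) = √(2·6.1·17.0) = 14.4 m/s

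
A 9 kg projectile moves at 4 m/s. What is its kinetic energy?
KE = ½mv² = ½(9)(4)² = 72.0 J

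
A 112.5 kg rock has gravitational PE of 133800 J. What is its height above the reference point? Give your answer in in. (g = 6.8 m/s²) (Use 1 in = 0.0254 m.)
h = PE/(mg) = 133800/(112.5·6.8) = 174.902 m = 6886 in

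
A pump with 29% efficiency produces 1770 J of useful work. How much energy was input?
W_in = W_out/η = 1770/0.29 = 6103 J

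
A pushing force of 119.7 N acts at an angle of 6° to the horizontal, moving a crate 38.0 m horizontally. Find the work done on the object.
W = F·d·cosθ = (119.7)(38.0)cos(6°) = 4524 J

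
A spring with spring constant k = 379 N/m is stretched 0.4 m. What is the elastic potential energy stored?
PE = ½kx² = ½(379)(0.4)² = 30.32 J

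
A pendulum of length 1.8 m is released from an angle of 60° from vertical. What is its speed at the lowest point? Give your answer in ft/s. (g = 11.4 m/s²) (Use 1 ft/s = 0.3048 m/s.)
h = L(1 − cosθ) = 1.8(1 − cos60°) = 0.9 m
v = √(2gh) = √(2·11.4·0.9) = 4.5299 m/s = 14.86 ft/s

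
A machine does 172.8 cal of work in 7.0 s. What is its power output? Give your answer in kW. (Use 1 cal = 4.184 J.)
Convert to SI: W = 722.995 J, t = 7.0 s
P = W/t = 722.995/7.0 = 103.285 W = 0.1033 kW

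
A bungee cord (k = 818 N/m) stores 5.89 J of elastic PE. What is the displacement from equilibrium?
x = √(2·PE/k) = √(2·5.89/818) = 0.12 m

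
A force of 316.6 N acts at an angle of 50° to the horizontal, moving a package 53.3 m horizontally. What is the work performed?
W = F·d·cosθ = (316.6)(53.3)cos(50°) = 10850 J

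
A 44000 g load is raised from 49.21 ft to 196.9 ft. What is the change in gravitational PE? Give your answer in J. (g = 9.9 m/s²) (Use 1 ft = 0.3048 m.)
Convert to SI: m = 44.0 kg, Δh = 45.0159 m
ΔPE = mgΔh = (44.0)(9.9)(45.0159) = 19610 J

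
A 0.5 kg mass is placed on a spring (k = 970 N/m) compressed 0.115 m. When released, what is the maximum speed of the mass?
½kx² = ½mv² ⇒ v = x√(k/m) = (0.115)√(970/0.5) = 5.065 m/s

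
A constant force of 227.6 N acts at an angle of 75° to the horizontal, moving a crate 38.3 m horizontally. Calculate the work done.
W = F·d·cosθ = (227.6)(38.3)cos(75°) = 2256 J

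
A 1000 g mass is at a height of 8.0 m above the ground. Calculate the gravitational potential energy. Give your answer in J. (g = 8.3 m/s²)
Convert to SI: m = 1.0 kg, h = 8.0 m
PE = mgh = (1.0)(8.3)(8.0) = 66.4 J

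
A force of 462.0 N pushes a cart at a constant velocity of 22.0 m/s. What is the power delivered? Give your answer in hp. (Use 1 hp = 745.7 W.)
P = Fv = (462.0)(22.0) = 10164.0 W = 13.63 hp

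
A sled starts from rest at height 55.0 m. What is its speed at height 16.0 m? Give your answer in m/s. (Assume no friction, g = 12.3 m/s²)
mgh₁ = mgh₂ + ½mv² ⇒ v = √(2g(h₁−h₂)) = √(2·12.3·39.0) = 30.97 m/s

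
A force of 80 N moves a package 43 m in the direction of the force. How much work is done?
W = F·d = (80)(43) = 3440 J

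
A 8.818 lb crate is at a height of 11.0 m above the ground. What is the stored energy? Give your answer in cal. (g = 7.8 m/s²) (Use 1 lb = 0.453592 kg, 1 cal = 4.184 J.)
Convert to SI: m = 3.99977 kg, h = 11.0 m
PE = mgh = (3.99977)(7.8)(11.0) = 343.181 J = 82.02 cal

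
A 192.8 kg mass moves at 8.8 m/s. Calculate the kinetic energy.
KE = ½mv² = ½(192.8)(8.8)² = 7465 J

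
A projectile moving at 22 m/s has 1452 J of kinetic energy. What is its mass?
m = 2·KE/v² = 2·1452/(22)² = 6.0 kg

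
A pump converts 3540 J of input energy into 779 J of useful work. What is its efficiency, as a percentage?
η = W_out/W_in = 779/3540 = 22.01%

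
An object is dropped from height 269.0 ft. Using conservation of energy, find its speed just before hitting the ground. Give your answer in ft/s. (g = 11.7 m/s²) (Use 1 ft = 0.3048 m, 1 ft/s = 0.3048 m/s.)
Convert to SI: h = 81.9912 m
mgh = ½mv² ⇒ v = √(2gh) = √(2·11.7·81.9912) = 43.8018 m/s = 143.7 ft/s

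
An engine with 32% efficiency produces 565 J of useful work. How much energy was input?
W_in = W_out/η = 565/0.32 = 1766 J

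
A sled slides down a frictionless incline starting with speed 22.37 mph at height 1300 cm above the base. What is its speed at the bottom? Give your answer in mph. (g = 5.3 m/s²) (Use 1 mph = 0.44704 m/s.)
Convert to SI: v₀ = 10.0003 m/s, h = 13.0 m
½mv₀² + mgh = ½mv² ⇒ v = √(v₀² + 2gh) = √(10.0003² + 2·5.3·13.0) = 15.4209 m/s = 34.5 mph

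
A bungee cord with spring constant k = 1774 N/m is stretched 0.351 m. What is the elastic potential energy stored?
PE = ½kx² = ½(1774)(0.351)² = 109.3 J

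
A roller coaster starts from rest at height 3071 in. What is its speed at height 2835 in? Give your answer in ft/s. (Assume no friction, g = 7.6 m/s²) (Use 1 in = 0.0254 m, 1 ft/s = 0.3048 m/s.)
Convert to SI: h₁−h₂ = 5.9944 m
mgh₁ = mgh₂ + ½mv² ⇒ v = √(2g(h₁−h₂)) = √(2·7.6·5.9944) = 9.54541 m/s = 31.32 ft/s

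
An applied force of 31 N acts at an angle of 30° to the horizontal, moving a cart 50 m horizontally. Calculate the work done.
W = F·d·cosθ = (31)(50)cos(30°) = 1342 J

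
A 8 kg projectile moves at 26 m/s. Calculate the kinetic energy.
KE = ½mv² = ½(8)(26)² = 2704.0 J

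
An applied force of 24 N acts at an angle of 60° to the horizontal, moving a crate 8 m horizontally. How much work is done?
W = F·d·cosθ = (24)(8)cos(60°) = 96.0 J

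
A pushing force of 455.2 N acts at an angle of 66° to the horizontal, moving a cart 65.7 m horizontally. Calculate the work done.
W = F·d·cosθ = (455.2)(65.7)cos(66°) = 12160 J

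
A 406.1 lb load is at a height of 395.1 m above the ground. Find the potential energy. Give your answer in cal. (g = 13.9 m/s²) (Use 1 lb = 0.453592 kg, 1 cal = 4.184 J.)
Convert to SI: m = 184.204 kg, h = 395.1 m
PE = mgh = (184.204)(13.9)(395.1) = 1011630 J = 241800 cal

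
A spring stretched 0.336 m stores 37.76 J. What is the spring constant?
k = 2·PE/x² = 2·37.76/(0.336)² = 668.9 N/m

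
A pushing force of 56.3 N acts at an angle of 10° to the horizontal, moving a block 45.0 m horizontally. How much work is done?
W = F·d·cosθ = (56.3)(45.0)cos(10°) = 2495 J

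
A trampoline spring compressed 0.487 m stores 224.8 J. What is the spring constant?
k = 2·PE/x² = 2·224.8/(0.487)² = 1896 N/m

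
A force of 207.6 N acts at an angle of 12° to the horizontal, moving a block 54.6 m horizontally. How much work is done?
W = F·d·cosθ = (207.6)(54.6)cos(12°) = 11090 J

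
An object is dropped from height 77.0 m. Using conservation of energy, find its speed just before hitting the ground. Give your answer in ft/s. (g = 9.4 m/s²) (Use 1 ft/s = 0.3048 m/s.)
mgh = ½mv² ⇒ v = √(2gh) = √(2·9.4·77.0) = 38.0473 m/s = 124.8 ft/s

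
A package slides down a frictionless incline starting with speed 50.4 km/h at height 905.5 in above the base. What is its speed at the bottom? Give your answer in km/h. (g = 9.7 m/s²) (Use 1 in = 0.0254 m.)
Convert to SI: v₀ = 14.0 m/s, h = 22.9997 m
½mv₀² + mgh = ½mv² ⇒ v = √(v₀² + 2gh) = √(14.0² + 2·9.7·22.9997) = 25.3416 m/s = 91.23 km/h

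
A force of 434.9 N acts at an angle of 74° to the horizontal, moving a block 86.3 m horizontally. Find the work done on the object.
W = F·d·cosθ = (434.9)(86.3)cos(74°) = 10350 J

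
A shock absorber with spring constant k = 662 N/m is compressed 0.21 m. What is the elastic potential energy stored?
PE = ½kx² = ½(662)(0.21)² = 14.6 J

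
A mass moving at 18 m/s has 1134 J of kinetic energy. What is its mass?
m = 2·KE/v² = 2·1134/(18)² = 7.0 kg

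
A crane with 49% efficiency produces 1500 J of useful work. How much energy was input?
W_in = W_out/η = 1500/0.49 = 3061 J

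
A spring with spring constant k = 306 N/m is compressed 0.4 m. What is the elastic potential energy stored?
PE = ½kx² = ½(306)(0.4)² = 24.48 J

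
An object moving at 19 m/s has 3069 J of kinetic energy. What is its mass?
m = 2·KE/v² = 2·3069/(19)² = 17.0 kg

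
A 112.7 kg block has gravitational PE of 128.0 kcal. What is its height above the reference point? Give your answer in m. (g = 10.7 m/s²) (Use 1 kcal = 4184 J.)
Convert to SI: m = 112.7 kg, PE = 535552 J
h = PE/(mg) = 535552/(112.7·10.7) = 444.1 m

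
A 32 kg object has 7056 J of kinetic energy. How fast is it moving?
v = √(2·KE/m) = √(2·7056/32) = 21.0 m/s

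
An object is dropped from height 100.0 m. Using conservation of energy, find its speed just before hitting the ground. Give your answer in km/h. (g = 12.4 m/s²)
mgh = ½mv² ⇒ v = √(2gh) = √(2·12.4·100.0) = 49.7996 m/s = 179.3 km/h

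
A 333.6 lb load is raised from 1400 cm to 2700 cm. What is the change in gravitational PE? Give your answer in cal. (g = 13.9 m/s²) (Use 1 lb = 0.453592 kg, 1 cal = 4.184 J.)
Convert to SI: m = 151.318 kg, Δh = 13.0 m
ΔPE = mgΔh = (151.318)(13.9)(13.0) = 27343.2 J = 6535 cal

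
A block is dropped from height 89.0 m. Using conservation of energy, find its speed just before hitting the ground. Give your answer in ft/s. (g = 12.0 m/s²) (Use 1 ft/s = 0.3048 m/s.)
mgh = ½mv² ⇒ v = √(2gh) = √(2·12.0·89.0) = 46.2169 m/s = 151.6 ft/s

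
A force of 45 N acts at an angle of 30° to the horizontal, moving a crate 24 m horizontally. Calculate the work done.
W = F·d·cosθ = (45)(24)cos(30°) = 935.3 J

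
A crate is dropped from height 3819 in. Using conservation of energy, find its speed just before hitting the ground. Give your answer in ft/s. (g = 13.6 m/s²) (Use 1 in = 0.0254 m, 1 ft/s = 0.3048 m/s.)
Convert to SI: h = 97.0026 m
mgh = ½mv² ⇒ v = √(2gh) = √(2·13.6·97.0026) = 51.366 m/s = 168.5 ft/s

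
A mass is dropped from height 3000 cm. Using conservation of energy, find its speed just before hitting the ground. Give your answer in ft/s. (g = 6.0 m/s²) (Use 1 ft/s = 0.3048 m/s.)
Convert to SI: h = 30.0 m
mgh = ½mv² ⇒ v = √(2gh) = √(2·6.0·30.0) = 18.9737 m/s = 62.25 ft/s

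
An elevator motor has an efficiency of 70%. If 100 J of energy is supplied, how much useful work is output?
W_out = η·W_in = 0.7·100 = 70.0 J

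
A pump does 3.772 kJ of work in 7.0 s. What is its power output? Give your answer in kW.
Convert to SI: W = 3772.0 J, t = 7.0 s
P = W/t = 3772.0/7.0 = 538.857 W = 0.5389 kW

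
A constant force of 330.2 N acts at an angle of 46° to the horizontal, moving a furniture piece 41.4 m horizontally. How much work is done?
W = F·d·cosθ = (330.2)(41.4)cos(46°) = 9496 J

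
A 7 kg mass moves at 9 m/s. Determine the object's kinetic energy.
KE = ½mv² = ½(7)(9)² = 283.5 J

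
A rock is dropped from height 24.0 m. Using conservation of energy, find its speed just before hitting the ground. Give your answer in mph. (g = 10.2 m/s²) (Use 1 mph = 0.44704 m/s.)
mgh = ½mv² ⇒ v = √(2gh) = √(2·10.2·24.0) = 22.1269 m/s = 49.5 mph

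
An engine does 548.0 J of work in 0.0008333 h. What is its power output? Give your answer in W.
Convert to SI: W = 548.0 J, t = 2.99988 s
P = W/t = 548.0/2.99988 = 182.7 W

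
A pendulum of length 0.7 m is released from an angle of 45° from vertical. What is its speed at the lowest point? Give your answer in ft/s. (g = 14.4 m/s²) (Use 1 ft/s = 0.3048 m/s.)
h = L(1 − cosθ) = 0.7(1 − cos45°) = 0.205025 m
v = √(2gh) = √(2·14.4·0.205025) = 2.42996 m/s = 7.972 ft/s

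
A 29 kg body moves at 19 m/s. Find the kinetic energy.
KE = ½mv² = ½(29)(19)² = 5234.5 J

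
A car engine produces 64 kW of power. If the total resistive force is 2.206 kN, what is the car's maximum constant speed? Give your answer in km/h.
Convert to SI: F = 2206.0 N
P = Fv ⇒ v = P/F = 64000 W/2206.0 N = 29.0118 m/s = 104.4 km/h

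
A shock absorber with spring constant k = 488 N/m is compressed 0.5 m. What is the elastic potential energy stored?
PE = ½kx² = ½(488)(0.5)² = 61.0 J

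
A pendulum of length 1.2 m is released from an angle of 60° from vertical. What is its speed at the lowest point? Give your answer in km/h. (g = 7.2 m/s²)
h = L(1 − cosθ) = 1.2(1 − cos60°) = 0.6 m
v = √(2gh) = √(2·7.2·0.6) = 2.93939 m/s = 10.58 km/h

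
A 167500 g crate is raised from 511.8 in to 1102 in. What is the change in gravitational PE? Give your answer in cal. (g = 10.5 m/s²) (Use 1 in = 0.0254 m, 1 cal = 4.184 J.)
Convert to SI: m = 167.5 kg, Δh = 14.9911 m
ΔPE = mgΔh = (167.5)(10.5)(14.9911) = 26365.6 J = 6302 cal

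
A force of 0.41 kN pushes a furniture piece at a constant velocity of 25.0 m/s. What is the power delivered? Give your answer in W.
Convert to SI: F = 410.0 N, v = 25.0 m/s
P = Fv = (410.0)(25.0) = 10250 W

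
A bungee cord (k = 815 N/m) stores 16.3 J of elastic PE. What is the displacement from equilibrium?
x = √(2·PE/k) = √(2·16.3/815) = 0.2 m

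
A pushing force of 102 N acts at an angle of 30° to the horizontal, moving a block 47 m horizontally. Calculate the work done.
W = F·d·cosθ = (102)(47)cos(30°) = 4152 J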